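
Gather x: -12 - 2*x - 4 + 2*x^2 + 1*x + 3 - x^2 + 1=x^2 - x - 12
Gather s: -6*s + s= -5*s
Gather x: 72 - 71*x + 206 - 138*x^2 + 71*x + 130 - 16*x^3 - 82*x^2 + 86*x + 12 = -16*x^3 - 220*x^2 + 86*x + 420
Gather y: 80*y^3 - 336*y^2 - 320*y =80*y^3 - 336*y^2 - 320*y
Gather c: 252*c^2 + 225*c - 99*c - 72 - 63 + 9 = 252*c^2 + 126*c - 126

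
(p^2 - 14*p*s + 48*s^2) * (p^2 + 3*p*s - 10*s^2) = p^4 - 11*p^3*s - 4*p^2*s^2 + 284*p*s^3 - 480*s^4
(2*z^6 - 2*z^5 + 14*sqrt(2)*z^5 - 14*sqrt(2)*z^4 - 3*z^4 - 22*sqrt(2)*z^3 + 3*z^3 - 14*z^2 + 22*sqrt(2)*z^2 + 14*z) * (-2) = -4*z^6 - 28*sqrt(2)*z^5 + 4*z^5 + 6*z^4 + 28*sqrt(2)*z^4 - 6*z^3 + 44*sqrt(2)*z^3 - 44*sqrt(2)*z^2 + 28*z^2 - 28*z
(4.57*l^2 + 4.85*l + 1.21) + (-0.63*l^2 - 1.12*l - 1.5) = 3.94*l^2 + 3.73*l - 0.29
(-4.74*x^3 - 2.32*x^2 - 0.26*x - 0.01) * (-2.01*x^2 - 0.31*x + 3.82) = 9.5274*x^5 + 6.1326*x^4 - 16.865*x^3 - 8.7617*x^2 - 0.9901*x - 0.0382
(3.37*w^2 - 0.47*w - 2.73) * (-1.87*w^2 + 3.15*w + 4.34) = -6.3019*w^4 + 11.4944*w^3 + 18.2504*w^2 - 10.6393*w - 11.8482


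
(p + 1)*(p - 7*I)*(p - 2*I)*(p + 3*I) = p^4 + p^3 - 6*I*p^3 + 13*p^2 - 6*I*p^2 + 13*p - 42*I*p - 42*I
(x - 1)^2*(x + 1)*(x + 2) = x^4 + x^3 - 3*x^2 - x + 2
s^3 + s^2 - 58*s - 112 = (s - 8)*(s + 2)*(s + 7)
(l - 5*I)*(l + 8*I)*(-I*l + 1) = -I*l^3 + 4*l^2 - 37*I*l + 40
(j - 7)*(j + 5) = j^2 - 2*j - 35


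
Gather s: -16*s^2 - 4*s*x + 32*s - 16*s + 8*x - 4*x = -16*s^2 + s*(16 - 4*x) + 4*x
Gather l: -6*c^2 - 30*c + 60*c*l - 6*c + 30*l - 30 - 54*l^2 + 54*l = -6*c^2 - 36*c - 54*l^2 + l*(60*c + 84) - 30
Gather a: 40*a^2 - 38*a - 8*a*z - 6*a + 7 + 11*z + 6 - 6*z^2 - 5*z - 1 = 40*a^2 + a*(-8*z - 44) - 6*z^2 + 6*z + 12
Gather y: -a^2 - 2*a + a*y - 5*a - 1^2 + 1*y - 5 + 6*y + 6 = -a^2 - 7*a + y*(a + 7)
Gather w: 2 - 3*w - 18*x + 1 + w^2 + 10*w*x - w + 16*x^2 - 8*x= w^2 + w*(10*x - 4) + 16*x^2 - 26*x + 3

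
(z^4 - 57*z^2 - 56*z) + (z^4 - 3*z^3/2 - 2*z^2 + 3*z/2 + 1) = 2*z^4 - 3*z^3/2 - 59*z^2 - 109*z/2 + 1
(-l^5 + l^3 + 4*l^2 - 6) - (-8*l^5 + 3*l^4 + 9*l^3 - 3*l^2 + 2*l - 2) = 7*l^5 - 3*l^4 - 8*l^3 + 7*l^2 - 2*l - 4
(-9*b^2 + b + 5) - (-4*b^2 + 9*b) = -5*b^2 - 8*b + 5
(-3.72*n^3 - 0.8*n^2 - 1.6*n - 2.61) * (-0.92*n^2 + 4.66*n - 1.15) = 3.4224*n^5 - 16.5992*n^4 + 2.022*n^3 - 4.1348*n^2 - 10.3226*n + 3.0015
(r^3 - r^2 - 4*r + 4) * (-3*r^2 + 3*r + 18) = -3*r^5 + 6*r^4 + 27*r^3 - 42*r^2 - 60*r + 72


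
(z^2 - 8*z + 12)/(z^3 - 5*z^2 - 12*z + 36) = 1/(z + 3)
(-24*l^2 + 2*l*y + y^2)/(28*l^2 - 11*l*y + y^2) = (6*l + y)/(-7*l + y)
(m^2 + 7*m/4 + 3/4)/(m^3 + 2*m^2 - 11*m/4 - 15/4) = (4*m + 3)/(4*m^2 + 4*m - 15)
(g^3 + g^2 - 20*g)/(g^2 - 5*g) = (g^2 + g - 20)/(g - 5)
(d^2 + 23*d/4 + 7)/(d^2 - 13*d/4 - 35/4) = (d + 4)/(d - 5)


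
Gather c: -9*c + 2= 2 - 9*c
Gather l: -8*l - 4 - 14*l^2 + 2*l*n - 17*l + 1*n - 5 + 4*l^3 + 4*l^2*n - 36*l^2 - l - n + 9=4*l^3 + l^2*(4*n - 50) + l*(2*n - 26)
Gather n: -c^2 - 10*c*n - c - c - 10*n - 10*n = -c^2 - 2*c + n*(-10*c - 20)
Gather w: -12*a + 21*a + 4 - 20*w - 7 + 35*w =9*a + 15*w - 3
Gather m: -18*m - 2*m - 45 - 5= -20*m - 50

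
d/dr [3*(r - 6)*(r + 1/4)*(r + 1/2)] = 9*r^2 - 63*r/2 - 105/8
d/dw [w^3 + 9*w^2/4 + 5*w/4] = 3*w^2 + 9*w/2 + 5/4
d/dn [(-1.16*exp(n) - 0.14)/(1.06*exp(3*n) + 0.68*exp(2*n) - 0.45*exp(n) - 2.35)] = (2.4592*exp(3*n) + 1.234*exp(2*n) + 0.1904*exp(n) + 2.663)*exp(n)/(1.1236*exp(6*n) + 1.4416*exp(5*n) - 0.4916*exp(4*n) - 5.594*exp(3*n) - 2.9935*exp(2*n) + 2.115*exp(n) + 5.5225)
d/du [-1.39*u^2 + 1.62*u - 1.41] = 1.62 - 2.78*u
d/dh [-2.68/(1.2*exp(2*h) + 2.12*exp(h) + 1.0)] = (6.432*exp(h) + 5.6816)*exp(h)/(1.2*exp(2*h) + 2.12*exp(h) + 1.0)^2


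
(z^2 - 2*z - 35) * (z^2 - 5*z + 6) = z^4 - 7*z^3 - 19*z^2 + 163*z - 210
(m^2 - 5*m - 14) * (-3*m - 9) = -3*m^3 + 6*m^2 + 87*m + 126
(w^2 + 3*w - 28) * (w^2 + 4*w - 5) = w^4 + 7*w^3 - 21*w^2 - 127*w + 140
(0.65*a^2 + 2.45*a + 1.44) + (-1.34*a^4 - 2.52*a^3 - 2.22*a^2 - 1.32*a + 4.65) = -1.34*a^4 - 2.52*a^3 - 1.57*a^2 + 1.13*a + 6.09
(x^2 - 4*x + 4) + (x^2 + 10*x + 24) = 2*x^2 + 6*x + 28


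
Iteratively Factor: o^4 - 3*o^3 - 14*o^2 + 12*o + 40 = (o - 5)*(o^3 + 2*o^2 - 4*o - 8) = (o - 5)*(o + 2)*(o^2 - 4) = (o - 5)*(o + 2)^2*(o - 2)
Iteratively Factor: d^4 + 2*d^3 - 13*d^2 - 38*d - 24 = (d + 3)*(d^3 - d^2 - 10*d - 8) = (d + 2)*(d + 3)*(d^2 - 3*d - 4) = (d + 1)*(d + 2)*(d + 3)*(d - 4)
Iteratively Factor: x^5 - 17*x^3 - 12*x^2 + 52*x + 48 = (x - 2)*(x^4 + 2*x^3 - 13*x^2 - 38*x - 24) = (x - 2)*(x + 2)*(x^3 - 13*x - 12) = (x - 2)*(x + 2)*(x + 3)*(x^2 - 3*x - 4) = (x - 4)*(x - 2)*(x + 2)*(x + 3)*(x + 1)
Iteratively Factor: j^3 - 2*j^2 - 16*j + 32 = (j - 4)*(j^2 + 2*j - 8) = (j - 4)*(j - 2)*(j + 4)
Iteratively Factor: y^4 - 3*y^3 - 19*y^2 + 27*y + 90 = (y + 3)*(y^3 - 6*y^2 - y + 30) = (y + 2)*(y + 3)*(y^2 - 8*y + 15) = (y - 3)*(y + 2)*(y + 3)*(y - 5)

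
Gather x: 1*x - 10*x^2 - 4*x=-10*x^2 - 3*x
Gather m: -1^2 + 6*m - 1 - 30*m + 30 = 28 - 24*m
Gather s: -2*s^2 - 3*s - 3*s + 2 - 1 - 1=-2*s^2 - 6*s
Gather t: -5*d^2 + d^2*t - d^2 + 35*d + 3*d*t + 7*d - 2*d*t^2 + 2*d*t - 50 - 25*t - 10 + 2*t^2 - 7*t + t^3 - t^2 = -6*d^2 + 42*d + t^3 + t^2*(1 - 2*d) + t*(d^2 + 5*d - 32) - 60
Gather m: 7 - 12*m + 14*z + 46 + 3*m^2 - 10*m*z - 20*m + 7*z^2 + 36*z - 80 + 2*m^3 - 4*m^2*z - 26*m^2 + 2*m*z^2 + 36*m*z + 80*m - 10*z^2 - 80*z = 2*m^3 + m^2*(-4*z - 23) + m*(2*z^2 + 26*z + 48) - 3*z^2 - 30*z - 27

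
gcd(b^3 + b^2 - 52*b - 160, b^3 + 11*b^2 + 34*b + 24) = b + 4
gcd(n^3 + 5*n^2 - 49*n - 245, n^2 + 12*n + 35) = n^2 + 12*n + 35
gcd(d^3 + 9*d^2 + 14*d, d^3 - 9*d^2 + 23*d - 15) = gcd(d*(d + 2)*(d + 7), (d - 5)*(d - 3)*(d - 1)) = 1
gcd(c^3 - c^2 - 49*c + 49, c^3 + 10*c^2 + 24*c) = 1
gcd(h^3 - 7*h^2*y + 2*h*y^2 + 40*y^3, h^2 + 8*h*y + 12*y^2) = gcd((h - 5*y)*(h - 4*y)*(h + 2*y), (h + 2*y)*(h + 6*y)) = h + 2*y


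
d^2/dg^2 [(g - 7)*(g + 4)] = 2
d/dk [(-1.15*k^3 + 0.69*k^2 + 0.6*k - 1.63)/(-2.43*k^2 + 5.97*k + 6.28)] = (2.7945*k^4 - 13.731*k^3 - 16.0887*k^2 + 0.7446*k + 13.4991)/(5.9049*k^4 - 29.0142*k^3 + 5.12009999999999*k^2 + 74.9832*k + 39.4384)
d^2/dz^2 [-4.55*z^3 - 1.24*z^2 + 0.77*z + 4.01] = -27.3*z - 2.48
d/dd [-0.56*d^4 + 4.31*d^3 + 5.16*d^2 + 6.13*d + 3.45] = -2.24*d^3 + 12.93*d^2 + 10.32*d + 6.13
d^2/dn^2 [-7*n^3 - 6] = -42*n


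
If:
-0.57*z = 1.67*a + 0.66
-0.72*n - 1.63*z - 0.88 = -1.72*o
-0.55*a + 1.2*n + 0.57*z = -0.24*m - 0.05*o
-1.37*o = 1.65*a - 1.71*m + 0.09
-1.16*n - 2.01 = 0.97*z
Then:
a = 3.38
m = -2.15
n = 7.53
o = -6.83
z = -11.07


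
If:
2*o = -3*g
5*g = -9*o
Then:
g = 0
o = 0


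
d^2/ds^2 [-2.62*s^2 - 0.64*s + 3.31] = -5.24000000000000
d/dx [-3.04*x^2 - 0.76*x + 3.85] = -6.08*x - 0.76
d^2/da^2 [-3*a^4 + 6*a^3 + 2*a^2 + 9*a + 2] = -36*a^2 + 36*a + 4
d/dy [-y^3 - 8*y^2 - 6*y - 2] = -3*y^2 - 16*y - 6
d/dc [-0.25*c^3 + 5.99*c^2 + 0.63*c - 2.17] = -0.75*c^2 + 11.98*c + 0.63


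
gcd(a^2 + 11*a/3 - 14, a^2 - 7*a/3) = a - 7/3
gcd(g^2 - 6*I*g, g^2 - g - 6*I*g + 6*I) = g - 6*I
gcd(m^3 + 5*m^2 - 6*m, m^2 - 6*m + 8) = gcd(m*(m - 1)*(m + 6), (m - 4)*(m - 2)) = 1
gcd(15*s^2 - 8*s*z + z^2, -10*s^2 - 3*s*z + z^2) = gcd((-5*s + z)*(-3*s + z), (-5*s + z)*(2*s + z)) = -5*s + z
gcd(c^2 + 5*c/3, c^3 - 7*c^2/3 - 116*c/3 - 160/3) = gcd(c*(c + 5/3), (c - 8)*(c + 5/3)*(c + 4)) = c + 5/3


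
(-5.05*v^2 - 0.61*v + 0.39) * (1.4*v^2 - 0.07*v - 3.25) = -7.07*v^4 - 0.5005*v^3 + 17.0012*v^2 + 1.9552*v - 1.2675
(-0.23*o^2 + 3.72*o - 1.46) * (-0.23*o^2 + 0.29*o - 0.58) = 0.0529*o^4 - 0.9223*o^3 + 1.548*o^2 - 2.581*o + 0.8468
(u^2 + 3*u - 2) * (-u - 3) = -u^3 - 6*u^2 - 7*u + 6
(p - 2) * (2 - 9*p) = -9*p^2 + 20*p - 4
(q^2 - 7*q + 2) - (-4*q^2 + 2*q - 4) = 5*q^2 - 9*q + 6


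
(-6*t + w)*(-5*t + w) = 30*t^2 - 11*t*w + w^2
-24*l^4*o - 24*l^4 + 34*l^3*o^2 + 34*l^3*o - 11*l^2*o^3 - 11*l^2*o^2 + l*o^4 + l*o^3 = (-6*l + o)*(-4*l + o)*(-l + o)*(l*o + l)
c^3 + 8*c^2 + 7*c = c*(c + 1)*(c + 7)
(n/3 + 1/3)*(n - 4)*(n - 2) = n^3/3 - 5*n^2/3 + 2*n/3 + 8/3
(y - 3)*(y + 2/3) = y^2 - 7*y/3 - 2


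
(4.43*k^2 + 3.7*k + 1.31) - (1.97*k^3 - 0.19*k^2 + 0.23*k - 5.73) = -1.97*k^3 + 4.62*k^2 + 3.47*k + 7.04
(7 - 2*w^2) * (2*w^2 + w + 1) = -4*w^4 - 2*w^3 + 12*w^2 + 7*w + 7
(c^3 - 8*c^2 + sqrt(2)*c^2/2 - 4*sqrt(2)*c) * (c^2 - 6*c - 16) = c^5 - 14*c^4 + sqrt(2)*c^4/2 - 7*sqrt(2)*c^3 + 32*c^3 + 16*sqrt(2)*c^2 + 128*c^2 + 64*sqrt(2)*c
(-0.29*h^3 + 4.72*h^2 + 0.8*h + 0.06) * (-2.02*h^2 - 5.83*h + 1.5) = 0.5858*h^5 - 7.8437*h^4 - 29.5686*h^3 + 2.2948*h^2 + 0.8502*h + 0.09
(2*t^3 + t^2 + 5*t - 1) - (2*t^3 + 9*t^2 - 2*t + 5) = -8*t^2 + 7*t - 6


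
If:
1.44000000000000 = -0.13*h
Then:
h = -11.08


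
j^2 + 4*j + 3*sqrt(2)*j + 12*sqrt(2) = (j + 4)*(j + 3*sqrt(2))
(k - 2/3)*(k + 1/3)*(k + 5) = k^3 + 14*k^2/3 - 17*k/9 - 10/9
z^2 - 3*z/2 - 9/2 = (z - 3)*(z + 3/2)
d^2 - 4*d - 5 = (d - 5)*(d + 1)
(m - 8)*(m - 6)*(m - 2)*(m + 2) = m^4 - 14*m^3 + 44*m^2 + 56*m - 192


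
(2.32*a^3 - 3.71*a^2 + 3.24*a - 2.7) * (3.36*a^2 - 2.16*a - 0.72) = 7.7952*a^5 - 17.4768*a^4 + 17.2296*a^3 - 13.3992*a^2 + 3.4992*a + 1.944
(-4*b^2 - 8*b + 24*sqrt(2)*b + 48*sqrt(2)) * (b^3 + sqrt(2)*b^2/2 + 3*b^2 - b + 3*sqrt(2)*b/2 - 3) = -4*b^5 - 20*b^4 + 22*sqrt(2)*b^4 + 4*b^3 + 110*sqrt(2)*b^3 + 140*b^2 + 108*sqrt(2)*b^2 - 120*sqrt(2)*b + 168*b - 144*sqrt(2)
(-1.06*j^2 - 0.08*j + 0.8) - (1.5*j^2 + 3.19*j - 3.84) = -2.56*j^2 - 3.27*j + 4.64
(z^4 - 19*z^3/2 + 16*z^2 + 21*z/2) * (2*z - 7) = 2*z^5 - 26*z^4 + 197*z^3/2 - 91*z^2 - 147*z/2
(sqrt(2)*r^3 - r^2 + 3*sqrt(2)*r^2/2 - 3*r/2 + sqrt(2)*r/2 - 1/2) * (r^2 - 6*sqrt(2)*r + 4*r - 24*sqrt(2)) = sqrt(2)*r^5 - 13*r^4 + 11*sqrt(2)*r^4/2 - 143*r^3/2 + 25*sqrt(2)*r^3/2 - 169*r^2/2 + 35*sqrt(2)*r^2 - 26*r + 39*sqrt(2)*r + 12*sqrt(2)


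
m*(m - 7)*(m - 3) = m^3 - 10*m^2 + 21*m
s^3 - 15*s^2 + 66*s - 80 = (s - 8)*(s - 5)*(s - 2)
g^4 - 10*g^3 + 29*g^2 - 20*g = g*(g - 5)*(g - 4)*(g - 1)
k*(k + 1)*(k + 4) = k^3 + 5*k^2 + 4*k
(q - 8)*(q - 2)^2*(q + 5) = q^4 - 7*q^3 - 24*q^2 + 148*q - 160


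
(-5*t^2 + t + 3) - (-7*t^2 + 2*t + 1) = 2*t^2 - t + 2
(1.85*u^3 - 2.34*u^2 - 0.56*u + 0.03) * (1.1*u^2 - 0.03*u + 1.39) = 2.035*u^5 - 2.6295*u^4 + 2.0257*u^3 - 3.2028*u^2 - 0.7793*u + 0.0417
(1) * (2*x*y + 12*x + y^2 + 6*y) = 2*x*y + 12*x + y^2 + 6*y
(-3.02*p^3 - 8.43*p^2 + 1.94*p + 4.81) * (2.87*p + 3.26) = -8.6674*p^4 - 34.0393*p^3 - 21.914*p^2 + 20.1291*p + 15.6806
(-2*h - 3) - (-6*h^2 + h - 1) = 6*h^2 - 3*h - 2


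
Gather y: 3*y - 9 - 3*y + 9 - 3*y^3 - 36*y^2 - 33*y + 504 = -3*y^3 - 36*y^2 - 33*y + 504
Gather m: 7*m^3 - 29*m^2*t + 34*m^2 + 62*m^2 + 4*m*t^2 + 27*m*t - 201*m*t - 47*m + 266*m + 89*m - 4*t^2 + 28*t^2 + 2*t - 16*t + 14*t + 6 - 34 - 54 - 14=7*m^3 + m^2*(96 - 29*t) + m*(4*t^2 - 174*t + 308) + 24*t^2 - 96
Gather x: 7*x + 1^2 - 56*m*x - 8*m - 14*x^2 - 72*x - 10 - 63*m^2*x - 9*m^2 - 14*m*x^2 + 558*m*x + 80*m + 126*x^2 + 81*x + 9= -9*m^2 + 72*m + x^2*(112 - 14*m) + x*(-63*m^2 + 502*m + 16)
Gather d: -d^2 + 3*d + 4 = -d^2 + 3*d + 4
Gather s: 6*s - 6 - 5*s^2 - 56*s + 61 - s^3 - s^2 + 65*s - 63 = -s^3 - 6*s^2 + 15*s - 8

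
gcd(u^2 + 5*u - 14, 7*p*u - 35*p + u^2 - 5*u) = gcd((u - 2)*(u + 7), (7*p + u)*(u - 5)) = 1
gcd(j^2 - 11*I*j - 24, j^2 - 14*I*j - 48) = j - 8*I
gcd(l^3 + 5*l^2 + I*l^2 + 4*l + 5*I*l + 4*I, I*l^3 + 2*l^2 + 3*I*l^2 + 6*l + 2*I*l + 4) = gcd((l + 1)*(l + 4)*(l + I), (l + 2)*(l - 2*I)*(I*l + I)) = l + 1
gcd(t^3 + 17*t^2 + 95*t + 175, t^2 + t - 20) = t + 5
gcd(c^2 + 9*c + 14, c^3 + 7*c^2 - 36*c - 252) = c + 7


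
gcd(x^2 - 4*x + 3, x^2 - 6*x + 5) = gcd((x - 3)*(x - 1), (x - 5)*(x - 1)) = x - 1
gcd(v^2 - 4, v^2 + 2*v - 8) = v - 2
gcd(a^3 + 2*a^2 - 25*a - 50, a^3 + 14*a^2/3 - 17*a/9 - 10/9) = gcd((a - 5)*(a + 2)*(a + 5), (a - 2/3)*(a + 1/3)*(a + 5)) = a + 5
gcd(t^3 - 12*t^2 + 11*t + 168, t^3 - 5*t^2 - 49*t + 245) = t - 7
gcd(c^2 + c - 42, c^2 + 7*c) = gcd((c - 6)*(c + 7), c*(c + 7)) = c + 7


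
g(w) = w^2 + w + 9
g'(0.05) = 1.10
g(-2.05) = 11.15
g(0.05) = 9.05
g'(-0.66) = -0.32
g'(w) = 2*w + 1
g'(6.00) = 13.00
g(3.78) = 27.07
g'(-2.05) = -3.10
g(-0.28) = 8.80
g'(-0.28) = 0.44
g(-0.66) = 8.78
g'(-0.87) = -0.74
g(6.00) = 51.00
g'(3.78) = 8.56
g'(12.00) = 25.00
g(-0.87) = 8.89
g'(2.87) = 6.74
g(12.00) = 165.00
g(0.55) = 9.85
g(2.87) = 20.11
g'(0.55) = 2.10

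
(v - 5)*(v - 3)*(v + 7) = v^3 - v^2 - 41*v + 105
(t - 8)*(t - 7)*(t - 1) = t^3 - 16*t^2 + 71*t - 56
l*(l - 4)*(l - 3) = l^3 - 7*l^2 + 12*l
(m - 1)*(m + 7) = m^2 + 6*m - 7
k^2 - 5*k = k*(k - 5)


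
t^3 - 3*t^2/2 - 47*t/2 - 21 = (t - 6)*(t + 1)*(t + 7/2)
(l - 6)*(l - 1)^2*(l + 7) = l^4 - l^3 - 43*l^2 + 85*l - 42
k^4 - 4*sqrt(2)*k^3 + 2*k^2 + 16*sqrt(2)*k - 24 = (k - 2)*(k + 2)*(k - 3*sqrt(2))*(k - sqrt(2))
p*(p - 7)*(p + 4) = p^3 - 3*p^2 - 28*p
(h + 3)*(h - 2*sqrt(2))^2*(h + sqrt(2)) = h^4 - 3*sqrt(2)*h^3 + 3*h^3 - 9*sqrt(2)*h^2 + 8*sqrt(2)*h + 24*sqrt(2)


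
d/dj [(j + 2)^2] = 2*j + 4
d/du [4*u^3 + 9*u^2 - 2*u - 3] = 12*u^2 + 18*u - 2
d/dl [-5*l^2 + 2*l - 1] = 2 - 10*l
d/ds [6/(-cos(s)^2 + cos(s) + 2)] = 6*(1 - 2*cos(s))*sin(s)/(sin(s)^2 + cos(s) + 1)^2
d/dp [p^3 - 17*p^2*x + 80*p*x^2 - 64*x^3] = 3*p^2 - 34*p*x + 80*x^2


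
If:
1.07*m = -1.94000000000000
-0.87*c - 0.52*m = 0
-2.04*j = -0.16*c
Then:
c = 1.08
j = 0.08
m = -1.81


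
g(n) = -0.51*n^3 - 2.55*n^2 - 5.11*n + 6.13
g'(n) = -1.53*n^2 - 5.1*n - 5.11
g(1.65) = -11.53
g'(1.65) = -17.69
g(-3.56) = 15.01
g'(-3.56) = -6.34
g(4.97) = -144.86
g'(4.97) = -68.25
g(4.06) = -90.78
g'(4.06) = -51.04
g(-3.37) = 13.91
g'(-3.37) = -5.30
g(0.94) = -1.35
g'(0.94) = -11.26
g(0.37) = 3.86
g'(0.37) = -7.21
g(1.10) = -3.26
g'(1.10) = -12.57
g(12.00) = -1303.67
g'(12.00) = -286.63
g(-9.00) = 217.36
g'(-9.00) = -83.14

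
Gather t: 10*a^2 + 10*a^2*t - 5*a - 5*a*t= 10*a^2 - 5*a + t*(10*a^2 - 5*a)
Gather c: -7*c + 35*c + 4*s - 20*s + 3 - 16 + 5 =28*c - 16*s - 8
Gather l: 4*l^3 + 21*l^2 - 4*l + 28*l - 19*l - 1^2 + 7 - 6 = 4*l^3 + 21*l^2 + 5*l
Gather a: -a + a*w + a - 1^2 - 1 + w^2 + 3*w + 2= a*w + w^2 + 3*w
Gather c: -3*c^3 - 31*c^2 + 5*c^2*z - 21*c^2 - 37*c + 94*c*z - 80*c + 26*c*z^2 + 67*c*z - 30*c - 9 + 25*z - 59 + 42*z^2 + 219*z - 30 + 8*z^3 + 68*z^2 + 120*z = -3*c^3 + c^2*(5*z - 52) + c*(26*z^2 + 161*z - 147) + 8*z^3 + 110*z^2 + 364*z - 98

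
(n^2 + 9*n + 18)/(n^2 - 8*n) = (n^2 + 9*n + 18)/(n*(n - 8))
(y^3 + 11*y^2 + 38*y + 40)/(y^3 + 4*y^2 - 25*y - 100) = (y + 2)/(y - 5)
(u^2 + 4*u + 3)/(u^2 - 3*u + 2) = (u^2 + 4*u + 3)/(u^2 - 3*u + 2)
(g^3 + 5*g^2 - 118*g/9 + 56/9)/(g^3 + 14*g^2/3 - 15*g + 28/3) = (g - 2/3)/(g - 1)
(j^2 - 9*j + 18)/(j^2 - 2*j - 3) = (j - 6)/(j + 1)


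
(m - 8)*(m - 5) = m^2 - 13*m + 40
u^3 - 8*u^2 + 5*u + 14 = (u - 7)*(u - 2)*(u + 1)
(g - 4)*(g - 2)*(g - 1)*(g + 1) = g^4 - 6*g^3 + 7*g^2 + 6*g - 8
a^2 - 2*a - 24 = (a - 6)*(a + 4)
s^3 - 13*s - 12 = (s - 4)*(s + 1)*(s + 3)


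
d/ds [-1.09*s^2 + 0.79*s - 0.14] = 0.79 - 2.18*s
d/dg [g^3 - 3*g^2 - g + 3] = 3*g^2 - 6*g - 1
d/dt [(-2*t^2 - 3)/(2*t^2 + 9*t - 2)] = (-18*t^2 + 20*t + 27)/(4*t^4 + 36*t^3 + 73*t^2 - 36*t + 4)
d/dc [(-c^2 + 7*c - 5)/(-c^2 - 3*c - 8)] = (10*c^2 + 6*c - 71)/(c^4 + 6*c^3 + 25*c^2 + 48*c + 64)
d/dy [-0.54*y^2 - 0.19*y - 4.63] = -1.08*y - 0.19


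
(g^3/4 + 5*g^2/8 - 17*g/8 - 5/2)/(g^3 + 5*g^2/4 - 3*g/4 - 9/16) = 2*(2*g^3 + 5*g^2 - 17*g - 20)/(16*g^3 + 20*g^2 - 12*g - 9)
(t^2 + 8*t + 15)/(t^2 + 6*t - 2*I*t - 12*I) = (t^2 + 8*t + 15)/(t^2 + 2*t*(3 - I) - 12*I)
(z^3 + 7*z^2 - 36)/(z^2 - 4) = (z^2 + 9*z + 18)/(z + 2)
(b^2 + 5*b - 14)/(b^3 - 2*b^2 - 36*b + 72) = (b + 7)/(b^2 - 36)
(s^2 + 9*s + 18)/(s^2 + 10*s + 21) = (s + 6)/(s + 7)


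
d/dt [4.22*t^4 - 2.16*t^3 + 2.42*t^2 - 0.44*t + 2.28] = 16.88*t^3 - 6.48*t^2 + 4.84*t - 0.44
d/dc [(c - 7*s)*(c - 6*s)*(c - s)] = 3*c^2 - 28*c*s + 55*s^2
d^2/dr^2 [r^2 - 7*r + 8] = 2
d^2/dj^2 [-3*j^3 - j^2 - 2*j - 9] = -18*j - 2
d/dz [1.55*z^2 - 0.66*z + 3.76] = 3.1*z - 0.66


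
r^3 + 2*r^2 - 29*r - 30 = (r - 5)*(r + 1)*(r + 6)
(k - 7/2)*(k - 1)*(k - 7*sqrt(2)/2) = k^3 - 7*sqrt(2)*k^2/2 - 9*k^2/2 + 7*k/2 + 63*sqrt(2)*k/4 - 49*sqrt(2)/4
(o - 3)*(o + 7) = o^2 + 4*o - 21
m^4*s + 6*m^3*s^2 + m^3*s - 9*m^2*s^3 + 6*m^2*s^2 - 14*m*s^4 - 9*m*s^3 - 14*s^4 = (m - 2*s)*(m + s)*(m + 7*s)*(m*s + s)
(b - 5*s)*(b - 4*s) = b^2 - 9*b*s + 20*s^2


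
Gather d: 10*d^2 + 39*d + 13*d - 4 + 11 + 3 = 10*d^2 + 52*d + 10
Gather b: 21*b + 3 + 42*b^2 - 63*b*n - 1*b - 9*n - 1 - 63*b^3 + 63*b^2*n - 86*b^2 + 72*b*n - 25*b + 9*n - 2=-63*b^3 + b^2*(63*n - 44) + b*(9*n - 5)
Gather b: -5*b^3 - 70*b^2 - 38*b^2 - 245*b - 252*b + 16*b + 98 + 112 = -5*b^3 - 108*b^2 - 481*b + 210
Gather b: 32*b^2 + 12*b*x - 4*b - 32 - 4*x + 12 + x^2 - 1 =32*b^2 + b*(12*x - 4) + x^2 - 4*x - 21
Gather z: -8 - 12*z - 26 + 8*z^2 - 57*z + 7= 8*z^2 - 69*z - 27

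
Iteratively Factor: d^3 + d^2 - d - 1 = (d + 1)*(d^2 - 1) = (d - 1)*(d + 1)*(d + 1)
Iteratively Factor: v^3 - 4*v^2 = (v)*(v^2 - 4*v) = v*(v - 4)*(v)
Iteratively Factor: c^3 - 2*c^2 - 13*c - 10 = (c - 5)*(c^2 + 3*c + 2) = (c - 5)*(c + 2)*(c + 1)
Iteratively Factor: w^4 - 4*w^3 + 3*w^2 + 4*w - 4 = (w - 1)*(w^3 - 3*w^2 + 4) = (w - 2)*(w - 1)*(w^2 - w - 2) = (w - 2)^2*(w - 1)*(w + 1)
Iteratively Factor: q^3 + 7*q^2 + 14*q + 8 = (q + 2)*(q^2 + 5*q + 4) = (q + 2)*(q + 4)*(q + 1)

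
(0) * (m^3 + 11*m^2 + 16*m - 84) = 0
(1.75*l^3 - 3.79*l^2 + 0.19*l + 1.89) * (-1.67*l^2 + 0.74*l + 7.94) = -2.9225*l^5 + 7.6243*l^4 + 10.7731*l^3 - 33.1083*l^2 + 2.9072*l + 15.0066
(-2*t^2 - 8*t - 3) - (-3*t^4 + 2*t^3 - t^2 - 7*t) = 3*t^4 - 2*t^3 - t^2 - t - 3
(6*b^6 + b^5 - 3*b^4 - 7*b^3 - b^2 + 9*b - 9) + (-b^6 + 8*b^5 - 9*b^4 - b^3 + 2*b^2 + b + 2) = 5*b^6 + 9*b^5 - 12*b^4 - 8*b^3 + b^2 + 10*b - 7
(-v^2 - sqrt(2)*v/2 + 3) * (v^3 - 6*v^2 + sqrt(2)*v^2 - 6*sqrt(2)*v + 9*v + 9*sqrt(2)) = -v^5 - 3*sqrt(2)*v^4/2 + 6*v^4 - 7*v^3 + 9*sqrt(2)*v^3 - 21*sqrt(2)*v^2/2 - 12*v^2 - 18*sqrt(2)*v + 18*v + 27*sqrt(2)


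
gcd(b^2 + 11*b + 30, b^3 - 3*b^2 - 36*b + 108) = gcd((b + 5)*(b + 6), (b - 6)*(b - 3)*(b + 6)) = b + 6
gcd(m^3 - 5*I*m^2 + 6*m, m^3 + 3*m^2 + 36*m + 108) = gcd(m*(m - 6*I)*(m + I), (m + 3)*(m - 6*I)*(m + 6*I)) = m - 6*I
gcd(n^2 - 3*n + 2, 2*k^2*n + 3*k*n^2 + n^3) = 1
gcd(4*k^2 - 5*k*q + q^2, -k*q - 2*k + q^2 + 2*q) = -k + q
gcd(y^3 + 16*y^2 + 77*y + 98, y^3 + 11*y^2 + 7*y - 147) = y^2 + 14*y + 49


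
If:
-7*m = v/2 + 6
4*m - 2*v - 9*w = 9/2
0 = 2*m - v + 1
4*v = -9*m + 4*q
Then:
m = -13/16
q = -157/64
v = -5/8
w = -13/18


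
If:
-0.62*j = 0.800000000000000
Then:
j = -1.29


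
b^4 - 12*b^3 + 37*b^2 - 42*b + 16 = (b - 8)*(b - 2)*(b - 1)^2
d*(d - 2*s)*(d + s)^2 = d^4 - 3*d^2*s^2 - 2*d*s^3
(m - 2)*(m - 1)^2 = m^3 - 4*m^2 + 5*m - 2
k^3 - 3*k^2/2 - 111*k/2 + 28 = (k - 8)*(k - 1/2)*(k + 7)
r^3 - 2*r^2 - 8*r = r*(r - 4)*(r + 2)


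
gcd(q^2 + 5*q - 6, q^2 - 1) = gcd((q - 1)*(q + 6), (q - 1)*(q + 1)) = q - 1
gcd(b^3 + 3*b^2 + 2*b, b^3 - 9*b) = b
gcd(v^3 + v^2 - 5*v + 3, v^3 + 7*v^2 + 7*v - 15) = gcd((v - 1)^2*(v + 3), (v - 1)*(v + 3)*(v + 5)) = v^2 + 2*v - 3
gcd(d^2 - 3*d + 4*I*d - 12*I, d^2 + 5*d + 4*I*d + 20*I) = d + 4*I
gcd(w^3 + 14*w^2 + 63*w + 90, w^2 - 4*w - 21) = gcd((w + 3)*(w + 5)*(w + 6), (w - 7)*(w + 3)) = w + 3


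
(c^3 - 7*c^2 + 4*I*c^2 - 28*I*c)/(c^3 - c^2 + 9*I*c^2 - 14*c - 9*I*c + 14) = c*(c^2 + c*(-7 + 4*I) - 28*I)/(c^3 + c^2*(-1 + 9*I) - c*(14 + 9*I) + 14)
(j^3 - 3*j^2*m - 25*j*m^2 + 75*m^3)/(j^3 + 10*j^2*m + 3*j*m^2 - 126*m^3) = (j^2 - 25*m^2)/(j^2 + 13*j*m + 42*m^2)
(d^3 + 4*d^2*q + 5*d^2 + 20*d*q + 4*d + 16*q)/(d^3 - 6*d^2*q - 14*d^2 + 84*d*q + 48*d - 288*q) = (d^3 + 4*d^2*q + 5*d^2 + 20*d*q + 4*d + 16*q)/(d^3 - 6*d^2*q - 14*d^2 + 84*d*q + 48*d - 288*q)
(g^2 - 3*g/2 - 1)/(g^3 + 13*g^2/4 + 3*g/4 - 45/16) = 8*(2*g^2 - 3*g - 2)/(16*g^3 + 52*g^2 + 12*g - 45)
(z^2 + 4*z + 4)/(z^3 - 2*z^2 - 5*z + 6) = (z + 2)/(z^2 - 4*z + 3)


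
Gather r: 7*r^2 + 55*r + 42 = 7*r^2 + 55*r + 42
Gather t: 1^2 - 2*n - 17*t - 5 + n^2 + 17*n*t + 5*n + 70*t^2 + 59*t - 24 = n^2 + 3*n + 70*t^2 + t*(17*n + 42) - 28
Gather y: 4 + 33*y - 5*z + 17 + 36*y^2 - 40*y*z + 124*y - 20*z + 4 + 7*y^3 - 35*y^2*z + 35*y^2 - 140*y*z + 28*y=7*y^3 + y^2*(71 - 35*z) + y*(185 - 180*z) - 25*z + 25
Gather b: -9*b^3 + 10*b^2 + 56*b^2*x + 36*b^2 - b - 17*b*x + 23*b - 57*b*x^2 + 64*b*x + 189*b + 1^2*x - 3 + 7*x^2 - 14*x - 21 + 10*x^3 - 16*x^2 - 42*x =-9*b^3 + b^2*(56*x + 46) + b*(-57*x^2 + 47*x + 211) + 10*x^3 - 9*x^2 - 55*x - 24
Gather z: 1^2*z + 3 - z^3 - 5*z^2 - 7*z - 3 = -z^3 - 5*z^2 - 6*z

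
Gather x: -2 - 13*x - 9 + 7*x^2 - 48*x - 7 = 7*x^2 - 61*x - 18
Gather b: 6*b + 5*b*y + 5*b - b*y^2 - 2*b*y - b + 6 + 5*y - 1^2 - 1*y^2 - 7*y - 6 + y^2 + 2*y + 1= b*(-y^2 + 3*y + 10)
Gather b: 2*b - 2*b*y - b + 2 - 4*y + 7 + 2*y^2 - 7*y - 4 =b*(1 - 2*y) + 2*y^2 - 11*y + 5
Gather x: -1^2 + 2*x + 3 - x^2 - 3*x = -x^2 - x + 2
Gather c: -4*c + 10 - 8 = 2 - 4*c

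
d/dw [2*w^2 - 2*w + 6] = 4*w - 2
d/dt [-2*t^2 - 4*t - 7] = -4*t - 4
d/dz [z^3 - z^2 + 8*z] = 3*z^2 - 2*z + 8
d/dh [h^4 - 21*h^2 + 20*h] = 4*h^3 - 42*h + 20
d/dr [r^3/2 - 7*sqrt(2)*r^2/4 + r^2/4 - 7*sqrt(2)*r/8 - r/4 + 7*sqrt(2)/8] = 3*r^2/2 - 7*sqrt(2)*r/2 + r/2 - 7*sqrt(2)/8 - 1/4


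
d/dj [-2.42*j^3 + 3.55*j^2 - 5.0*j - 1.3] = -7.26*j^2 + 7.1*j - 5.0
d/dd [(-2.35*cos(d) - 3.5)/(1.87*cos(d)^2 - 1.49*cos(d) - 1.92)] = (-4.3945*cos(d)^2 - 13.09*cos(d) + 0.703)*sin(d)/(3.4969*cos(d)^4 - 5.5726*cos(d)^3 - 4.9607*cos(d)^2 + 5.7216*cos(d) + 3.6864)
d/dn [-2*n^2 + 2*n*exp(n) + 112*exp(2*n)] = 2*n*exp(n) - 4*n + 224*exp(2*n) + 2*exp(n)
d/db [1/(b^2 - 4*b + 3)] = 2*(2 - b)/(b^2 - 4*b + 3)^2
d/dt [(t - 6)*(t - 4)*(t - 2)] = 3*t^2 - 24*t + 44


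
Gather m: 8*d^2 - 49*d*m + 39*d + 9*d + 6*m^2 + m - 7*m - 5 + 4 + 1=8*d^2 + 48*d + 6*m^2 + m*(-49*d - 6)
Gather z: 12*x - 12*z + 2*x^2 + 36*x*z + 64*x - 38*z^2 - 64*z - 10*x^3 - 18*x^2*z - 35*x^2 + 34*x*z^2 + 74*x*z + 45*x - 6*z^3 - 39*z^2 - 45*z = -10*x^3 - 33*x^2 + 121*x - 6*z^3 + z^2*(34*x - 77) + z*(-18*x^2 + 110*x - 121)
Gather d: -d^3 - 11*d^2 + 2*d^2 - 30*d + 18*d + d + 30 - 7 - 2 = -d^3 - 9*d^2 - 11*d + 21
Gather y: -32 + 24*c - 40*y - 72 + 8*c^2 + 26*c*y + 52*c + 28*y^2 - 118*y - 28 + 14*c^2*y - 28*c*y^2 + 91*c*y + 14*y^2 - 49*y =8*c^2 + 76*c + y^2*(42 - 28*c) + y*(14*c^2 + 117*c - 207) - 132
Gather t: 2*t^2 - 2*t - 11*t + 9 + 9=2*t^2 - 13*t + 18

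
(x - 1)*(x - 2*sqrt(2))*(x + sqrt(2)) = x^3 - sqrt(2)*x^2 - x^2 - 4*x + sqrt(2)*x + 4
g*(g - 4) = g^2 - 4*g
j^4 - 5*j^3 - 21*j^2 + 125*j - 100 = (j - 5)*(j - 4)*(j - 1)*(j + 5)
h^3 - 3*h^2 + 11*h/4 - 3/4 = (h - 3/2)*(h - 1)*(h - 1/2)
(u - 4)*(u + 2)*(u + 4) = u^3 + 2*u^2 - 16*u - 32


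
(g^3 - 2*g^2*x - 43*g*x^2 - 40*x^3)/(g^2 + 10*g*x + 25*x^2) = (g^2 - 7*g*x - 8*x^2)/(g + 5*x)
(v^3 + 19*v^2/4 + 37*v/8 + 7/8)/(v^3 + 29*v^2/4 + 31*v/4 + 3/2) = (v + 7/2)/(v + 6)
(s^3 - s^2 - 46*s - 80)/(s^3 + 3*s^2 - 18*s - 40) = (s - 8)/(s - 4)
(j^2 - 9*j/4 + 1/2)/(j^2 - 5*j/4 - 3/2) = (4*j - 1)/(4*j + 3)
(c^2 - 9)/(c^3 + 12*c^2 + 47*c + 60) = (c - 3)/(c^2 + 9*c + 20)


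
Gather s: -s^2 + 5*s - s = -s^2 + 4*s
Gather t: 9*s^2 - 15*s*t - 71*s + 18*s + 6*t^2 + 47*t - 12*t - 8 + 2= 9*s^2 - 53*s + 6*t^2 + t*(35 - 15*s) - 6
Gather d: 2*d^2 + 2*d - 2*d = 2*d^2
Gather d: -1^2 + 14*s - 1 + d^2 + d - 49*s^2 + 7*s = d^2 + d - 49*s^2 + 21*s - 2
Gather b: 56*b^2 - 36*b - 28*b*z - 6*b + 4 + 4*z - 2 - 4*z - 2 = 56*b^2 + b*(-28*z - 42)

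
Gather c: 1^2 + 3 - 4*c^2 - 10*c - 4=-4*c^2 - 10*c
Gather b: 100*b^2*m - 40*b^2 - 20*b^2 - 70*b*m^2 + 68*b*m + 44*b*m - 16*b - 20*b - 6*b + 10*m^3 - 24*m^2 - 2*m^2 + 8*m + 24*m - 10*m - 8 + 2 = b^2*(100*m - 60) + b*(-70*m^2 + 112*m - 42) + 10*m^3 - 26*m^2 + 22*m - 6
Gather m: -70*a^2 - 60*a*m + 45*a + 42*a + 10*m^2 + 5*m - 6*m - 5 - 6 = -70*a^2 + 87*a + 10*m^2 + m*(-60*a - 1) - 11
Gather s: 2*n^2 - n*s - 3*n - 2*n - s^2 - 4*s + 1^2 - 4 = 2*n^2 - 5*n - s^2 + s*(-n - 4) - 3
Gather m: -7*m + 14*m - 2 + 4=7*m + 2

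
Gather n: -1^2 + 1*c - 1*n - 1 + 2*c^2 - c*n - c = 2*c^2 + n*(-c - 1) - 2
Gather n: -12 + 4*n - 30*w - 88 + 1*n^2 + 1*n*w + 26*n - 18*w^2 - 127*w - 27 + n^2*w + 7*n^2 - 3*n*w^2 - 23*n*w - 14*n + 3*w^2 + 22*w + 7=n^2*(w + 8) + n*(-3*w^2 - 22*w + 16) - 15*w^2 - 135*w - 120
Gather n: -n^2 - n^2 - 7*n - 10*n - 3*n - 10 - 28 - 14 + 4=-2*n^2 - 20*n - 48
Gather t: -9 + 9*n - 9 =9*n - 18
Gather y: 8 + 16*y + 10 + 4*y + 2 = 20*y + 20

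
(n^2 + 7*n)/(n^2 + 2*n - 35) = n/(n - 5)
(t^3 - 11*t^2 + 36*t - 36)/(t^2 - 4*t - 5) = (-t^3 + 11*t^2 - 36*t + 36)/(-t^2 + 4*t + 5)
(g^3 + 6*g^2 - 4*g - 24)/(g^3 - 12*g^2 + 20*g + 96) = (g^2 + 4*g - 12)/(g^2 - 14*g + 48)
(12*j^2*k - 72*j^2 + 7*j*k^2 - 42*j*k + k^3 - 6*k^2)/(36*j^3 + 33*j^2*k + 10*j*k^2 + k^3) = (k - 6)/(3*j + k)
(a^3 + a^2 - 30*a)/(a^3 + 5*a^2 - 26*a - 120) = a/(a + 4)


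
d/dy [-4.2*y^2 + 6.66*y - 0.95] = 6.66 - 8.4*y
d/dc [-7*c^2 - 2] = -14*c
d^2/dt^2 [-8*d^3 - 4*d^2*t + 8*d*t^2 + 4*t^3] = 16*d + 24*t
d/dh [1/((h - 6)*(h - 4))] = 2*(5 - h)/(h^4 - 20*h^3 + 148*h^2 - 480*h + 576)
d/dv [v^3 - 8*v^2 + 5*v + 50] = 3*v^2 - 16*v + 5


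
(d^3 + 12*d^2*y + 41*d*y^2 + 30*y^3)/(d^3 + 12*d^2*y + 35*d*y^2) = (d^2 + 7*d*y + 6*y^2)/(d*(d + 7*y))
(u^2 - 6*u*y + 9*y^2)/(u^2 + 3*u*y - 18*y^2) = (u - 3*y)/(u + 6*y)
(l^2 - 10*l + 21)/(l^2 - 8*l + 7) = (l - 3)/(l - 1)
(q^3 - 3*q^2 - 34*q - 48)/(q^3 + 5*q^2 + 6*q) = (q - 8)/q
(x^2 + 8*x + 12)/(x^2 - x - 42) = (x + 2)/(x - 7)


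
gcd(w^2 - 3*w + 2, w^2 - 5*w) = 1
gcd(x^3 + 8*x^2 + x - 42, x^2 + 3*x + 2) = 1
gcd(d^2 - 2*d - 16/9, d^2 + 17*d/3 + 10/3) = d + 2/3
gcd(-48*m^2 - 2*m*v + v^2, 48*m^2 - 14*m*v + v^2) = -8*m + v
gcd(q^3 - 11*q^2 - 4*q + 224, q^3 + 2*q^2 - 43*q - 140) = q^2 - 3*q - 28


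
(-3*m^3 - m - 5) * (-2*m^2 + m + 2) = 6*m^5 - 3*m^4 - 4*m^3 + 9*m^2 - 7*m - 10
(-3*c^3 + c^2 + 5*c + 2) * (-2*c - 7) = 6*c^4 + 19*c^3 - 17*c^2 - 39*c - 14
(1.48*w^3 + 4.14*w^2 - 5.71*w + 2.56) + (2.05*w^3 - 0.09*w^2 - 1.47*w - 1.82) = 3.53*w^3 + 4.05*w^2 - 7.18*w + 0.74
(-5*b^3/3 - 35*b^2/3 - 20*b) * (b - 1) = -5*b^4/3 - 10*b^3 - 25*b^2/3 + 20*b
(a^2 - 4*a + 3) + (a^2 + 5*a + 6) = 2*a^2 + a + 9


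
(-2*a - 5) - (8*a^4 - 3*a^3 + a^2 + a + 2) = -8*a^4 + 3*a^3 - a^2 - 3*a - 7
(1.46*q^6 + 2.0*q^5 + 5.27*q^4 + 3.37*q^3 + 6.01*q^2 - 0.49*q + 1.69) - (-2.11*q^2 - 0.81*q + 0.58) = 1.46*q^6 + 2.0*q^5 + 5.27*q^4 + 3.37*q^3 + 8.12*q^2 + 0.32*q + 1.11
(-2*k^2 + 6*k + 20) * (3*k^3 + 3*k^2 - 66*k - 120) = -6*k^5 + 12*k^4 + 210*k^3 - 96*k^2 - 2040*k - 2400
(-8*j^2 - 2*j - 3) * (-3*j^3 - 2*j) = 24*j^5 + 6*j^4 + 25*j^3 + 4*j^2 + 6*j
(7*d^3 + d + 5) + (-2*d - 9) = 7*d^3 - d - 4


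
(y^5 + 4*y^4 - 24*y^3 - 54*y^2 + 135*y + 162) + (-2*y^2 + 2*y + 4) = y^5 + 4*y^4 - 24*y^3 - 56*y^2 + 137*y + 166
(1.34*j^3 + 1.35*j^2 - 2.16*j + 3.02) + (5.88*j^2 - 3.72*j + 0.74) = 1.34*j^3 + 7.23*j^2 - 5.88*j + 3.76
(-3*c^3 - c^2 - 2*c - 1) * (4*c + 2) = -12*c^4 - 10*c^3 - 10*c^2 - 8*c - 2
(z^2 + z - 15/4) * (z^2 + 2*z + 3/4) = z^4 + 3*z^3 - z^2 - 27*z/4 - 45/16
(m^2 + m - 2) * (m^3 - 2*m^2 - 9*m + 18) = m^5 - m^4 - 13*m^3 + 13*m^2 + 36*m - 36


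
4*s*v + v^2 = v*(4*s + v)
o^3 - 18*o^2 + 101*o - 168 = (o - 8)*(o - 7)*(o - 3)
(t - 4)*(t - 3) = t^2 - 7*t + 12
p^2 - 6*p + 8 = (p - 4)*(p - 2)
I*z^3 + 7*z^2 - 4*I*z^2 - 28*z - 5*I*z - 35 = (z - 5)*(z - 7*I)*(I*z + I)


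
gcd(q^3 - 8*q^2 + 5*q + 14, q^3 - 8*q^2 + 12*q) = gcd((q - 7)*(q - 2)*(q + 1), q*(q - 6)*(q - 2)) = q - 2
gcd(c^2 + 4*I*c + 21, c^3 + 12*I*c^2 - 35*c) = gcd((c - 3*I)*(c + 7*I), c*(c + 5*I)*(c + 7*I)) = c + 7*I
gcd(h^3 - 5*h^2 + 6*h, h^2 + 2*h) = h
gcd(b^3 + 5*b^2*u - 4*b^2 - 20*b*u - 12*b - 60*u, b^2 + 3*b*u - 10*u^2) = b + 5*u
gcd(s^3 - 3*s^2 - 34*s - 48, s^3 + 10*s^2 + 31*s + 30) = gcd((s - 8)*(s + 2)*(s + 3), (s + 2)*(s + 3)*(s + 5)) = s^2 + 5*s + 6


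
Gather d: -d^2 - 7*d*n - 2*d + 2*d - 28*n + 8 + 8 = -d^2 - 7*d*n - 28*n + 16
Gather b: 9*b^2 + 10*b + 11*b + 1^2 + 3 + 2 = 9*b^2 + 21*b + 6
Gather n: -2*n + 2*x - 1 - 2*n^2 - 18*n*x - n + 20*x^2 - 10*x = -2*n^2 + n*(-18*x - 3) + 20*x^2 - 8*x - 1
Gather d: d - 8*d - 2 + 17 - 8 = 7 - 7*d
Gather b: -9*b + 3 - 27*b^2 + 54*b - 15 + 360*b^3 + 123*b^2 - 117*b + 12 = 360*b^3 + 96*b^2 - 72*b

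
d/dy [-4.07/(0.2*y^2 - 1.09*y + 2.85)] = (1.628*y - 4.4363)/(0.2*y^2 - 1.09*y + 2.85)^2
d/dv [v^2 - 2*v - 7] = 2*v - 2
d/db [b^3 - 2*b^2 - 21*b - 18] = 3*b^2 - 4*b - 21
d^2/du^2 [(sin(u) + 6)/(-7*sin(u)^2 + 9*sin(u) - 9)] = (49*sin(u)^5 + 1239*sin(u)^4 - 1610*sin(u)^3 - 2709*sin(u)^2 + 3213*sin(u) - 378)/(7*sin(u)^2 - 9*sin(u) + 9)^3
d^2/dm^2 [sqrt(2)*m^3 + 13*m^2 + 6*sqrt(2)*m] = 6*sqrt(2)*m + 26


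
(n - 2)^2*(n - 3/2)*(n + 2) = n^4 - 7*n^3/2 - n^2 + 14*n - 12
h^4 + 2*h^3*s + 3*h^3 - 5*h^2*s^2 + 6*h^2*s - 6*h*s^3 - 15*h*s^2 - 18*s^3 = (h + 3)*(h - 2*s)*(h + s)*(h + 3*s)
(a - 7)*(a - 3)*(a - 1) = a^3 - 11*a^2 + 31*a - 21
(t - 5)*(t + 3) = t^2 - 2*t - 15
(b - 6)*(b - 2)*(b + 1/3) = b^3 - 23*b^2/3 + 28*b/3 + 4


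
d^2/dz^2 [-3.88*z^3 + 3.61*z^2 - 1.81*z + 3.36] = 7.22 - 23.28*z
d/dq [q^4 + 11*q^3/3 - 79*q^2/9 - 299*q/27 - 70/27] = 4*q^3 + 11*q^2 - 158*q/9 - 299/27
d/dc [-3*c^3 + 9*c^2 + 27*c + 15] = -9*c^2 + 18*c + 27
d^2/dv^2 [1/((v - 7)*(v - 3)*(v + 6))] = 2*(6*v^4 - 32*v^3 - 69*v^2 + 90*v + 2025)/(v^9 - 12*v^8 - 69*v^7 + 1250*v^6 - 333*v^5 - 41688*v^4 + 106245*v^3 + 384426*v^2 - 1857492*v + 2000376)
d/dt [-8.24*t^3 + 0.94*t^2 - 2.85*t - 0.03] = -24.72*t^2 + 1.88*t - 2.85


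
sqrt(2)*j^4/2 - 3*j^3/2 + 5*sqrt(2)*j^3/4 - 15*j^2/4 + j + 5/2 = (j + 5/2)*(j - sqrt(2))^2*(sqrt(2)*j/2 + 1/2)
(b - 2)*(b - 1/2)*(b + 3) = b^3 + b^2/2 - 13*b/2 + 3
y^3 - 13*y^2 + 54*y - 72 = (y - 6)*(y - 4)*(y - 3)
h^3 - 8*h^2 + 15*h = h*(h - 5)*(h - 3)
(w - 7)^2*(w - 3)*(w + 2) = w^4 - 15*w^3 + 57*w^2 + 35*w - 294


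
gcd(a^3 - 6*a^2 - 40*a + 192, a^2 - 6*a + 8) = a - 4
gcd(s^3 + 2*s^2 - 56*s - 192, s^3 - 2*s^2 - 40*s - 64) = s^2 - 4*s - 32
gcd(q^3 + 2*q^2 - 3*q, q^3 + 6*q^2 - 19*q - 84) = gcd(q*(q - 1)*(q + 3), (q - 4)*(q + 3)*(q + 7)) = q + 3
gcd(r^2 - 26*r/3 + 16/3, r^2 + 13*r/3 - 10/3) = r - 2/3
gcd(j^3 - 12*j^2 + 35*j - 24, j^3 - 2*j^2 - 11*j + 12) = j - 1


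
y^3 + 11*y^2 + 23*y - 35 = (y - 1)*(y + 5)*(y + 7)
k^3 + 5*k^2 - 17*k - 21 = (k - 3)*(k + 1)*(k + 7)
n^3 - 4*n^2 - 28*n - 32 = (n - 8)*(n + 2)^2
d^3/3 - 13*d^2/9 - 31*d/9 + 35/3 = (d/3 + 1)*(d - 5)*(d - 7/3)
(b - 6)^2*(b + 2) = b^3 - 10*b^2 + 12*b + 72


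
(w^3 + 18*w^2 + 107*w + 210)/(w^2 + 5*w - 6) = (w^2 + 12*w + 35)/(w - 1)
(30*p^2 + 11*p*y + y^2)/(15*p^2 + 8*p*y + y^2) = (6*p + y)/(3*p + y)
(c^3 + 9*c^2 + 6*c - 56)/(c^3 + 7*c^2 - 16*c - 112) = (c - 2)/(c - 4)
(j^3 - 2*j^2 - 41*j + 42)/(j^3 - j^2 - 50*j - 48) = (j^2 - 8*j + 7)/(j^2 - 7*j - 8)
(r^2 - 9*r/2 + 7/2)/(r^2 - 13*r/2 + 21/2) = (r - 1)/(r - 3)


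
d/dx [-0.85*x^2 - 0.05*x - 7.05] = -1.7*x - 0.05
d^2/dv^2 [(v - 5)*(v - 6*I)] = 2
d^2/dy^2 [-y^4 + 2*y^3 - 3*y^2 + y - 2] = -12*y^2 + 12*y - 6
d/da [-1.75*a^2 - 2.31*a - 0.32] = -3.5*a - 2.31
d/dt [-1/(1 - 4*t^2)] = -8*t/(4*t^2 - 1)^2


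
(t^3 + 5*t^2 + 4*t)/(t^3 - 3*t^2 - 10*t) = (t^2 + 5*t + 4)/(t^2 - 3*t - 10)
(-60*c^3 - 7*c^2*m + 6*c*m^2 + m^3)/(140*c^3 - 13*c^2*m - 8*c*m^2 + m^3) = (-15*c^2 + 2*c*m + m^2)/(35*c^2 - 12*c*m + m^2)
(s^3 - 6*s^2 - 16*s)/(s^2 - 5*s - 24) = s*(s + 2)/(s + 3)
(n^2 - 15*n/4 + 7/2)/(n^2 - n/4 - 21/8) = 2*(n - 2)/(2*n + 3)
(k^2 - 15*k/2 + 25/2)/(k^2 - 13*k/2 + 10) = (k - 5)/(k - 4)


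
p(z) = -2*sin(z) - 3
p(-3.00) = -2.72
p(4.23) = -1.23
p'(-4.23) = 0.93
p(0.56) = -4.06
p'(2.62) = 1.73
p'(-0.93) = -1.20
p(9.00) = -3.82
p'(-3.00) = 1.98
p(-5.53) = -4.37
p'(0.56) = -1.69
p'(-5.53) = -1.46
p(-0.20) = -2.60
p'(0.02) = -2.00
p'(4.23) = 0.93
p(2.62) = -4.00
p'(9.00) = 1.82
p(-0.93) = -1.40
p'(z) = -2*cos(z)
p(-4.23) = -4.77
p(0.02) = -3.04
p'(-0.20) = -1.96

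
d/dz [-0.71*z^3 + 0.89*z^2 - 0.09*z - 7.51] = -2.13*z^2 + 1.78*z - 0.09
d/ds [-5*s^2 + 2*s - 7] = 2 - 10*s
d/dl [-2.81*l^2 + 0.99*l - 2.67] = 0.99 - 5.62*l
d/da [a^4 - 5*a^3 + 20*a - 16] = 4*a^3 - 15*a^2 + 20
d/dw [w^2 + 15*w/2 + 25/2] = 2*w + 15/2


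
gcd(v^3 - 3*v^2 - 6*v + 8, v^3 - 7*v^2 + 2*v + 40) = v^2 - 2*v - 8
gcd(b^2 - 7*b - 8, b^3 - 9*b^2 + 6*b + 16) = b^2 - 7*b - 8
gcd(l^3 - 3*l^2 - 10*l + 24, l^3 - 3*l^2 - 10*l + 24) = l^3 - 3*l^2 - 10*l + 24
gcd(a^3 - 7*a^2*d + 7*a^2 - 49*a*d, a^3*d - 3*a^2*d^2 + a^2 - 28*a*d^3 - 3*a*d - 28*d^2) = a - 7*d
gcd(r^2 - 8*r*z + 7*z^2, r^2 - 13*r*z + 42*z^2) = -r + 7*z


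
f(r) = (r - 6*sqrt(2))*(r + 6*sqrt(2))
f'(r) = 2*r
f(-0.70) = -71.51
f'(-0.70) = -1.40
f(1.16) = -70.65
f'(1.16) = 2.32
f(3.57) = -59.26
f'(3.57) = 7.14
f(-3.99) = -56.08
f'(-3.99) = -7.98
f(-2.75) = -64.44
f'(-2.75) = -5.50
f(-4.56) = -51.21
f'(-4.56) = -9.12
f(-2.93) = -63.42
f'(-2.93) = -5.86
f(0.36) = -71.87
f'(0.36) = 0.72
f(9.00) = 9.00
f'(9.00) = 18.00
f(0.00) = -72.00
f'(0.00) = 0.00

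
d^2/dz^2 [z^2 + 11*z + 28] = 2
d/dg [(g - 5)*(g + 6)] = 2*g + 1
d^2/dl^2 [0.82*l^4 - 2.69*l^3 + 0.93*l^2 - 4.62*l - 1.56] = 9.84*l^2 - 16.14*l + 1.86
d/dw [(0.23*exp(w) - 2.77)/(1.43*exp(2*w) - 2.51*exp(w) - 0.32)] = (-0.3289*exp(2*w) + 7.9222*exp(w) - 7.0263)*exp(w)/(2.0449*exp(4*w) - 7.1786*exp(3*w) + 5.3849*exp(2*w) + 1.6064*exp(w) + 0.1024)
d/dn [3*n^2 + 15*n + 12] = 6*n + 15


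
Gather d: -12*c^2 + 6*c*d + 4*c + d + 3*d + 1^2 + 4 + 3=-12*c^2 + 4*c + d*(6*c + 4) + 8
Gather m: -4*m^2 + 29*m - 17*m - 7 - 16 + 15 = -4*m^2 + 12*m - 8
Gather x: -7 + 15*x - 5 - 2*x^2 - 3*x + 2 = -2*x^2 + 12*x - 10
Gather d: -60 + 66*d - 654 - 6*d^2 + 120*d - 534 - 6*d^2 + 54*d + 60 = -12*d^2 + 240*d - 1188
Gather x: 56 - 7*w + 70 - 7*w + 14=140 - 14*w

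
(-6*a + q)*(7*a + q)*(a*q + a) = -42*a^3*q - 42*a^3 + a^2*q^2 + a^2*q + a*q^3 + a*q^2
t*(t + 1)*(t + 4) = t^3 + 5*t^2 + 4*t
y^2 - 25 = (y - 5)*(y + 5)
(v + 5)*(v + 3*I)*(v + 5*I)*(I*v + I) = I*v^4 - 8*v^3 + 6*I*v^3 - 48*v^2 - 10*I*v^2 - 40*v - 90*I*v - 75*I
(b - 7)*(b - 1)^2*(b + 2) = b^4 - 7*b^3 - 3*b^2 + 23*b - 14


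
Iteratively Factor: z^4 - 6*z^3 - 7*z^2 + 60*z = (z - 4)*(z^3 - 2*z^2 - 15*z) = (z - 5)*(z - 4)*(z^2 + 3*z) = (z - 5)*(z - 4)*(z + 3)*(z)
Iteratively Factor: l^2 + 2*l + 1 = (l + 1)*(l + 1)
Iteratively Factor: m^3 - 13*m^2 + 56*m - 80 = (m - 5)*(m^2 - 8*m + 16) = (m - 5)*(m - 4)*(m - 4)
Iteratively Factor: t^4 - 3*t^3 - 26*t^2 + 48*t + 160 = (t + 4)*(t^3 - 7*t^2 + 2*t + 40) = (t + 2)*(t + 4)*(t^2 - 9*t + 20) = (t - 5)*(t + 2)*(t + 4)*(t - 4)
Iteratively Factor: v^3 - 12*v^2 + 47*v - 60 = (v - 4)*(v^2 - 8*v + 15) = (v - 4)*(v - 3)*(v - 5)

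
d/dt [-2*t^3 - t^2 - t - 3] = -6*t^2 - 2*t - 1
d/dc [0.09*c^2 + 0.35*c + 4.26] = 0.18*c + 0.35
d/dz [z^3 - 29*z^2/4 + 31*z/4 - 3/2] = 3*z^2 - 29*z/2 + 31/4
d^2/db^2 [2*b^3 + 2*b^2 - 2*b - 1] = 12*b + 4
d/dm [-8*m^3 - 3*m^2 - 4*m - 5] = -24*m^2 - 6*m - 4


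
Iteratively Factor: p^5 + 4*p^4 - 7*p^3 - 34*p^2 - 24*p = (p + 2)*(p^4 + 2*p^3 - 11*p^2 - 12*p) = p*(p + 2)*(p^3 + 2*p^2 - 11*p - 12) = p*(p - 3)*(p + 2)*(p^2 + 5*p + 4) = p*(p - 3)*(p + 2)*(p + 4)*(p + 1)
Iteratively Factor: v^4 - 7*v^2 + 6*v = (v - 2)*(v^3 + 2*v^2 - 3*v) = (v - 2)*(v + 3)*(v^2 - v) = (v - 2)*(v - 1)*(v + 3)*(v)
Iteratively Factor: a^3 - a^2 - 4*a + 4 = (a - 1)*(a^2 - 4) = (a - 1)*(a + 2)*(a - 2)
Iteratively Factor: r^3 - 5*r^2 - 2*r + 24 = (r + 2)*(r^2 - 7*r + 12) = (r - 4)*(r + 2)*(r - 3)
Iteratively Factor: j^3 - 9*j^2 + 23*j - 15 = (j - 3)*(j^2 - 6*j + 5) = (j - 3)*(j - 1)*(j - 5)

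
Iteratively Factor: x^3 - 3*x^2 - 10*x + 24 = (x + 3)*(x^2 - 6*x + 8) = (x - 2)*(x + 3)*(x - 4)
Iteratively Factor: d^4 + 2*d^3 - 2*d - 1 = (d + 1)*(d^3 + d^2 - d - 1) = (d + 1)^2*(d^2 - 1) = (d - 1)*(d + 1)^2*(d + 1)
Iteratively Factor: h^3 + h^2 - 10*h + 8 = (h - 2)*(h^2 + 3*h - 4) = (h - 2)*(h - 1)*(h + 4)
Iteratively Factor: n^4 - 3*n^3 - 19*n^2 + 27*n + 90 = (n + 3)*(n^3 - 6*n^2 - n + 30) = (n - 5)*(n + 3)*(n^2 - n - 6) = (n - 5)*(n + 2)*(n + 3)*(n - 3)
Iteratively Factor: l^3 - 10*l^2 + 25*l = (l - 5)*(l^2 - 5*l) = (l - 5)^2*(l)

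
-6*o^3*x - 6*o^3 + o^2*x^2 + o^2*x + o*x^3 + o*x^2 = (-2*o + x)*(3*o + x)*(o*x + o)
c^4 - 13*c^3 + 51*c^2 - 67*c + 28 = (c - 7)*(c - 4)*(c - 1)^2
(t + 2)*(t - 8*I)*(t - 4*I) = t^3 + 2*t^2 - 12*I*t^2 - 32*t - 24*I*t - 64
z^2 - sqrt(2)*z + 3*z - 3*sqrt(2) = (z + 3)*(z - sqrt(2))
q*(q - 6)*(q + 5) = q^3 - q^2 - 30*q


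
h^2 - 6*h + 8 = (h - 4)*(h - 2)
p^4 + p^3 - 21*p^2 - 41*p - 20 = (p - 5)*(p + 1)^2*(p + 4)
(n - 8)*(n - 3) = n^2 - 11*n + 24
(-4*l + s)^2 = 16*l^2 - 8*l*s + s^2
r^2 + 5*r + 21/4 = (r + 3/2)*(r + 7/2)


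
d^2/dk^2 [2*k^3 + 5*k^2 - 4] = 12*k + 10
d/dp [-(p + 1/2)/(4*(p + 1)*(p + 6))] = (2*p^2 + 2*p - 5)/(8*(p^4 + 14*p^3 + 61*p^2 + 84*p + 36))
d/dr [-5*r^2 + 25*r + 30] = 25 - 10*r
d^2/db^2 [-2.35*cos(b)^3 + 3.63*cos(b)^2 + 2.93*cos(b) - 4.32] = 21.15*cos(b)^3 - 14.52*cos(b)^2 - 17.03*cos(b) + 7.26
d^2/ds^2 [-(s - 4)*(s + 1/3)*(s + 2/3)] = 6 - 6*s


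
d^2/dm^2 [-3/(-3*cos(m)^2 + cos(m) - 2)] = 3*(36*sin(m)^4 + 5*sin(m)^2 + 53*cos(m)/4 - 9*cos(3*m)/4 - 31)/(3*sin(m)^2 + cos(m) - 5)^3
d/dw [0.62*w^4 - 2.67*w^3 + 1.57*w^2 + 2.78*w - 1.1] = 2.48*w^3 - 8.01*w^2 + 3.14*w + 2.78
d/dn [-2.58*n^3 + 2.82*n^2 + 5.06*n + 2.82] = -7.74*n^2 + 5.64*n + 5.06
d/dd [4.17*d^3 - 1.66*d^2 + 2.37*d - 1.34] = 12.51*d^2 - 3.32*d + 2.37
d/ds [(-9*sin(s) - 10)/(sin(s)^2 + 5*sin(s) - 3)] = (9*sin(s)^2 + 20*sin(s) + 77)*cos(s)/(sin(s)^2 + 5*sin(s) - 3)^2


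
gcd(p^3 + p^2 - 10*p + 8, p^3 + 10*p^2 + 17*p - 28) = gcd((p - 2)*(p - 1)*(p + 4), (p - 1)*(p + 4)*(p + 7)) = p^2 + 3*p - 4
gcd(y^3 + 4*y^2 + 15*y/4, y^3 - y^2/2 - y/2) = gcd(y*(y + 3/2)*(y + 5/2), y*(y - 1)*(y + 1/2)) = y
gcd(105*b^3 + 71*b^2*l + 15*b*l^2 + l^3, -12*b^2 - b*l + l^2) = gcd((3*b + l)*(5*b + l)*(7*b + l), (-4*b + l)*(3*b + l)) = 3*b + l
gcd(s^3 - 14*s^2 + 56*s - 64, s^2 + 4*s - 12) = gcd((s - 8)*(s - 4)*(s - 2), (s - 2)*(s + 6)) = s - 2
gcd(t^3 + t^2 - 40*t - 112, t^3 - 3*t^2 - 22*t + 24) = t + 4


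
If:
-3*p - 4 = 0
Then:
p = -4/3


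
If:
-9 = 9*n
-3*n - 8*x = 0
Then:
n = -1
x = 3/8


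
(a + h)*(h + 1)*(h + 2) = a*h^2 + 3*a*h + 2*a + h^3 + 3*h^2 + 2*h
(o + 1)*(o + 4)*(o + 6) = o^3 + 11*o^2 + 34*o + 24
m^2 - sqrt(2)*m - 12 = (m - 3*sqrt(2))*(m + 2*sqrt(2))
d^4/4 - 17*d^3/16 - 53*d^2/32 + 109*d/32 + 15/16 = (d/4 + 1/2)*(d - 5)*(d - 3/2)*(d + 1/4)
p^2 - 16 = (p - 4)*(p + 4)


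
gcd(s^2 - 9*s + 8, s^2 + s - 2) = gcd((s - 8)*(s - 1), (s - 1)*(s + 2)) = s - 1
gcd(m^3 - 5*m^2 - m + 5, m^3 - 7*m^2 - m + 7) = m^2 - 1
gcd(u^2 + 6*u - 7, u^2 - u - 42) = 1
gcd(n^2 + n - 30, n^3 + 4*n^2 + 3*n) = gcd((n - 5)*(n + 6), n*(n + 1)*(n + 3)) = 1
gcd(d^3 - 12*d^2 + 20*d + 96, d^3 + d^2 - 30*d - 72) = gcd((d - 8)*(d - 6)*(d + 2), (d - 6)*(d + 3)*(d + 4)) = d - 6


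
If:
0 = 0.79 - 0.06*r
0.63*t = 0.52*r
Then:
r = 13.17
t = 10.87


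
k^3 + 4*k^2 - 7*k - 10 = (k - 2)*(k + 1)*(k + 5)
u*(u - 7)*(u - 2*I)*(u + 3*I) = u^4 - 7*u^3 + I*u^3 + 6*u^2 - 7*I*u^2 - 42*u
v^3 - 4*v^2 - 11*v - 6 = (v - 6)*(v + 1)^2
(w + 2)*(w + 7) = w^2 + 9*w + 14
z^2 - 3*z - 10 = (z - 5)*(z + 2)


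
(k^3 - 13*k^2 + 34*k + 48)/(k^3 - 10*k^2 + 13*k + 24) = (k - 6)/(k - 3)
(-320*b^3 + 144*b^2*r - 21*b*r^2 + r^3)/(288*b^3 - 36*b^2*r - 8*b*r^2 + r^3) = (40*b^2 - 13*b*r + r^2)/(-36*b^2 + r^2)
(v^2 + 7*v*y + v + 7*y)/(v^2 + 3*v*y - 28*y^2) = (-v - 1)/(-v + 4*y)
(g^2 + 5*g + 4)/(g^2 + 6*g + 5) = (g + 4)/(g + 5)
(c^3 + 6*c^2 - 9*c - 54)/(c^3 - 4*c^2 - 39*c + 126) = (c + 3)/(c - 7)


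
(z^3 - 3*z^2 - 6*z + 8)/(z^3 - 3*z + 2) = (z - 4)/(z - 1)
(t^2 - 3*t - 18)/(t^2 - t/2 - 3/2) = 2*(-t^2 + 3*t + 18)/(-2*t^2 + t + 3)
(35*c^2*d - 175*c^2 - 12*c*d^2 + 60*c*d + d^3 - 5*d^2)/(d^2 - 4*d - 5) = (35*c^2 - 12*c*d + d^2)/(d + 1)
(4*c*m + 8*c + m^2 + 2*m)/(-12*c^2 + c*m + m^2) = (-m - 2)/(3*c - m)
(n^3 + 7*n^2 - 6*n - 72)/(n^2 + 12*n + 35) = (n^3 + 7*n^2 - 6*n - 72)/(n^2 + 12*n + 35)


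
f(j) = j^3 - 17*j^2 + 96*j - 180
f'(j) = 3*j^2 - 34*j + 96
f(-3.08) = -666.17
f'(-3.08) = 229.18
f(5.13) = 0.10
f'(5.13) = 0.53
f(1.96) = -49.62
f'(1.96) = 40.88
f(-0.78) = -265.70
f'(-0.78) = 124.35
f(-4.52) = -1053.58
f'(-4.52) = 310.97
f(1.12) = -92.40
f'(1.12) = 61.68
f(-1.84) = -420.42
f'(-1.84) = 168.72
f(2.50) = -30.62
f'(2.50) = 29.75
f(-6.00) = -1584.00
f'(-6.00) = 408.00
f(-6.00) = -1584.00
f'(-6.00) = 408.00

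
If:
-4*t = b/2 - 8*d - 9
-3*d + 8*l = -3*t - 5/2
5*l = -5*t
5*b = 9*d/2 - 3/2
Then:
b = -942/995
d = -143/199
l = -1853/1990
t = 1853/1990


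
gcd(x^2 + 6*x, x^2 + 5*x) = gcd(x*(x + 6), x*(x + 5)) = x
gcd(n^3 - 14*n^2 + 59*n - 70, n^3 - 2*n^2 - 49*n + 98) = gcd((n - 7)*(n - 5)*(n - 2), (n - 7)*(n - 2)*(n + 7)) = n^2 - 9*n + 14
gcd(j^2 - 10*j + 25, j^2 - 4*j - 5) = j - 5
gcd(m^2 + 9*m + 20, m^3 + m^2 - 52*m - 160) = m^2 + 9*m + 20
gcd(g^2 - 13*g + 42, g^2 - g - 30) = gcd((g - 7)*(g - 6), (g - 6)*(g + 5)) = g - 6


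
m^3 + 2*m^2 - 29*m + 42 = (m - 3)*(m - 2)*(m + 7)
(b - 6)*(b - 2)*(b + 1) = b^3 - 7*b^2 + 4*b + 12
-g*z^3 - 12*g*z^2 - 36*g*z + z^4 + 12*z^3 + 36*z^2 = z*(-g + z)*(z + 6)^2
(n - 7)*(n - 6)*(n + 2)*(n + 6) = n^4 - 5*n^3 - 50*n^2 + 180*n + 504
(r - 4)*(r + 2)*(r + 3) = r^3 + r^2 - 14*r - 24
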